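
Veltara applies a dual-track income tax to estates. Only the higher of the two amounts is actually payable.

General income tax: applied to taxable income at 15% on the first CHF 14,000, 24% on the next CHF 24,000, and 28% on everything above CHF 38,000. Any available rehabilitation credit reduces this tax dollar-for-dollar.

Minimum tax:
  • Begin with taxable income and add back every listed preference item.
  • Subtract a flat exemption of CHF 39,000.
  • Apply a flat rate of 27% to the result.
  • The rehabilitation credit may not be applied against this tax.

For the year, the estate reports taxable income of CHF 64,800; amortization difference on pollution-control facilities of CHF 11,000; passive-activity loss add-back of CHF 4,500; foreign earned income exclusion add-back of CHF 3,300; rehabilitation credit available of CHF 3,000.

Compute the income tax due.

CHF 12,364

Minimum tax:
  Adjusted income: CHF 64,800 + CHF 11,000 + CHF 4,500 + CHF 3,300 = CHF 83,600
  Less exemption CHF 39,000 → base CHF 44,600
  CHF 44,600 × 27% = CHF 12,042

General income tax:
  CHF 14,000 × 15% = CHF 2,100
  CHF 24,000 × 24% = CHF 5,760
  CHF 26,800 × 28% = CHF 7,504
  → CHF 15,364
  Less rehabilitation credit CHF 3,000 → CHF 12,364

CHF 12,364 > CHF 12,042, so the general income tax governs.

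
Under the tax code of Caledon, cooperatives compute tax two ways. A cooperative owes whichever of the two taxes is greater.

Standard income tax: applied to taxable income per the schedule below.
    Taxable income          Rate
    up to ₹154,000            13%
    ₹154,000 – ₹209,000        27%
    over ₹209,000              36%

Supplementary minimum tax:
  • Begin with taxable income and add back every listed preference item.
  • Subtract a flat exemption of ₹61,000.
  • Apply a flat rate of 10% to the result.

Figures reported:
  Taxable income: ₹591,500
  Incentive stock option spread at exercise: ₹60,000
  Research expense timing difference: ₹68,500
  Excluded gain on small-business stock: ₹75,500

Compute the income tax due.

Standard income tax:
  ₹154,000 × 13% = ₹20,020
  ₹55,000 × 27% = ₹14,850
  ₹382,500 × 36% = ₹137,700
  → ₹172,570

Supplementary minimum tax:
  Adjusted income: ₹591,500 + ₹60,000 + ₹68,500 + ₹75,500 = ₹795,500
  Less exemption ₹61,000 → base ₹734,500
  ₹734,500 × 10% = ₹73,450

₹172,570 > ₹73,450, so the standard income tax governs.

₹172,570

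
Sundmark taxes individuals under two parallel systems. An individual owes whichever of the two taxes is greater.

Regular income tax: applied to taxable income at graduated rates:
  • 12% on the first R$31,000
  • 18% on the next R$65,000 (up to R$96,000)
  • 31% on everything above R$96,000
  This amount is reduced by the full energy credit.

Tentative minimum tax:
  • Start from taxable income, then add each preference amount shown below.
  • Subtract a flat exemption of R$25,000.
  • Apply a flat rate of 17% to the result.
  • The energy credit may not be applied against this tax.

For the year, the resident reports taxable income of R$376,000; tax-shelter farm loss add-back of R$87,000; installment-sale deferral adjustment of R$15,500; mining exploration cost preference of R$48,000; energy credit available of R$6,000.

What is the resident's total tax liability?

Regular income tax:
  R$31,000 × 12% = R$3,720
  R$65,000 × 18% = R$11,700
  R$280,000 × 31% = R$86,800
  → R$102,220
  Less energy credit R$6,000 → R$96,220

Tentative minimum tax:
  Adjusted income: R$376,000 + R$87,000 + R$15,500 + R$48,000 = R$526,500
  Less exemption R$25,000 → base R$501,500
  R$501,500 × 17% = R$85,255

R$96,220 > R$85,255, so the regular income tax governs.

R$96,220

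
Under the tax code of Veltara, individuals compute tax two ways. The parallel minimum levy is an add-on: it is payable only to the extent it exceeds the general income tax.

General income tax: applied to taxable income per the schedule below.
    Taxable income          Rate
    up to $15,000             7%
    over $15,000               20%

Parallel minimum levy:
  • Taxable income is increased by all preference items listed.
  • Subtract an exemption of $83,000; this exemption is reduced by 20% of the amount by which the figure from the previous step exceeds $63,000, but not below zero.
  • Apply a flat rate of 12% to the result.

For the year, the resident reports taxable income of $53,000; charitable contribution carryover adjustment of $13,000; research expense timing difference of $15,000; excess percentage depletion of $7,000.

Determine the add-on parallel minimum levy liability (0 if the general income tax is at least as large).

$0

Parallel minimum levy:
  Adjusted income: $53,000 + $13,000 + $15,000 + $7,000 = $88,000
  Exemption: $83,000 − 20% × ($88,000 − $63,000) = $83,000 − $5,000 = $78,000
  Base: $88,000 − $78,000 = $10,000
  $10,000 × 12% = $1,200

General income tax:
  $15,000 × 7% = $1,050
  $38,000 × 20% = $7,600
  → $8,650

$1,200 ≤ $8,650, so no add-on is due.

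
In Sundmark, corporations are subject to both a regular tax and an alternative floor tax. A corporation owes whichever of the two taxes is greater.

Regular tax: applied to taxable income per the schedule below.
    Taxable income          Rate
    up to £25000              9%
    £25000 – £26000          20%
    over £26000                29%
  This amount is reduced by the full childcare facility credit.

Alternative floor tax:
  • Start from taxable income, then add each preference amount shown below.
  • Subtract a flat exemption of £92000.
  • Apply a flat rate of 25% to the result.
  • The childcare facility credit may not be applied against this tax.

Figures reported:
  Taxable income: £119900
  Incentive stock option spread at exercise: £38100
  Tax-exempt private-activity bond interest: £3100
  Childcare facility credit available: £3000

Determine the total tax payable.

£26681

Alternative floor tax:
  Adjusted income: £119900 + £38100 + £3100 = £161100
  Less exemption £92000 → base £69100
  £69100 × 25% = £17275

Regular tax:
  £25000 × 9% = £2250
  £1000 × 20% = £200
  £93900 × 29% = £27231
  → £29681
  Less childcare facility credit £3000 → £26681

£26681 > £17275, so the regular tax governs.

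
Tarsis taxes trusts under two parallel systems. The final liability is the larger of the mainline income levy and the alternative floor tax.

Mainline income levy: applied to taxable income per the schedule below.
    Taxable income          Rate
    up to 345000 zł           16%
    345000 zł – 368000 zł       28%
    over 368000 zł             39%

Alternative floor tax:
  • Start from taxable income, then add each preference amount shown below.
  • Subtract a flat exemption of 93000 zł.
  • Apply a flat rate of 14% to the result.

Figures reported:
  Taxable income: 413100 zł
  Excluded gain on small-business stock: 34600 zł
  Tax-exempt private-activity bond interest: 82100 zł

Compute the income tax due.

79229 zł

Mainline income levy:
  345000 zł × 16% = 55200 zł
  23000 zł × 28% = 6440 zł
  45100 zł × 39% = 17589 zł
  → 79229 zł

Alternative floor tax:
  Adjusted income: 413100 zł + 34600 zł + 82100 zł = 529800 zł
  Less exemption 93000 zł → base 436800 zł
  436800 zł × 14% = 61152 zł

79229 zł > 61152 zł, so the mainline income levy governs.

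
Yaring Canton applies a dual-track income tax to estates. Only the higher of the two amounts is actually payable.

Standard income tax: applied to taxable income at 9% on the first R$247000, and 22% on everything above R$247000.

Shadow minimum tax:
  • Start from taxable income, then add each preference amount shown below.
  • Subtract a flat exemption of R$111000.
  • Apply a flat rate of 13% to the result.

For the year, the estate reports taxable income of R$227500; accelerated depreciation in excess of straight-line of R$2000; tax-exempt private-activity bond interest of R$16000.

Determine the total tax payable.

Standard income tax:
  R$227500 × 9% = R$20475

Shadow minimum tax:
  Adjusted income: R$227500 + R$2000 + R$16000 = R$245500
  Less exemption R$111000 → base R$134500
  R$134500 × 13% = R$17485

R$20475 > R$17485, so the standard income tax governs.

R$20475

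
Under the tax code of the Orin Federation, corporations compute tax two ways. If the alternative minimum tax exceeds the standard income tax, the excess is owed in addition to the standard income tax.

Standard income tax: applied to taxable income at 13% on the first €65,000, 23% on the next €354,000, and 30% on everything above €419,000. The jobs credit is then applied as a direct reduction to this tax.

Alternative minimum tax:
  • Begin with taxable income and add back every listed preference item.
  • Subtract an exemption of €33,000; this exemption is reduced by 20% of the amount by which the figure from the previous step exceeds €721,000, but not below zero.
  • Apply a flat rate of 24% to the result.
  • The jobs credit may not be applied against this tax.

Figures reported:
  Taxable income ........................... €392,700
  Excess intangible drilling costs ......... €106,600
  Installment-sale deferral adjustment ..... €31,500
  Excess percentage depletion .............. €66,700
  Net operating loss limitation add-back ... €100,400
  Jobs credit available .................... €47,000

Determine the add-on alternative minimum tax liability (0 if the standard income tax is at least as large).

€122,755

Standard income tax:
  €65,000 × 13% = €8,450
  €327,700 × 23% = €75,371
  → €83,821
  Less jobs credit €47,000 → €36,821

Alternative minimum tax:
  Adjusted income: €392,700 + €106,600 + €31,500 + €66,700 + €100,400 = €697,900
  Exemption: €697,900 ≤ €721,000, so full €33,000 applies
  Base: €697,900 − €33,000 = €664,900
  €664,900 × 24% = €159,576

Excess of alternative minimum tax over standard income tax: €159,576 − €36,821 = €122,755.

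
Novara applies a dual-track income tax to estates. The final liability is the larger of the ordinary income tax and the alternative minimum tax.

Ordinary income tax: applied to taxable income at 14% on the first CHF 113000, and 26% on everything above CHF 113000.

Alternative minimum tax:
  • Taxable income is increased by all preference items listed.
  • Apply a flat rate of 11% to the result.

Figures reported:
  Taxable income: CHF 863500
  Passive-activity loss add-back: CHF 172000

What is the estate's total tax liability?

Ordinary income tax:
  CHF 113000 × 14% = CHF 15820
  CHF 750500 × 26% = CHF 195130
  → CHF 210950

Alternative minimum tax:
  Adjusted income: CHF 863500 + CHF 172000 = CHF 1035500
  CHF 1035500 × 11% = CHF 113905

CHF 210950 > CHF 113905, so the ordinary income tax governs.

CHF 210950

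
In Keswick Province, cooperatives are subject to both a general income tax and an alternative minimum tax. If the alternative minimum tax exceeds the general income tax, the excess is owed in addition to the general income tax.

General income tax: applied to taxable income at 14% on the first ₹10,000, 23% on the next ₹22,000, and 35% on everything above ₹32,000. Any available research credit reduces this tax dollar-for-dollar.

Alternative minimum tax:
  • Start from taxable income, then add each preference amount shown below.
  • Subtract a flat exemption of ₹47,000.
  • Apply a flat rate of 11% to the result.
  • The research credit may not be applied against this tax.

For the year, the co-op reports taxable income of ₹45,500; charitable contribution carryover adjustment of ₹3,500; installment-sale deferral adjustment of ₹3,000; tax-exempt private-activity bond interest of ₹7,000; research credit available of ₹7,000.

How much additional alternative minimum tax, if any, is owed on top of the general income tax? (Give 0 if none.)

General income tax:
  ₹10,000 × 14% = ₹1,400
  ₹22,000 × 23% = ₹5,060
  ₹13,500 × 35% = ₹4,725
  → ₹11,185
  Less research credit ₹7,000 → ₹4,185

Alternative minimum tax:
  Adjusted income: ₹45,500 + ₹3,500 + ₹3,000 + ₹7,000 = ₹59,000
  Less exemption ₹47,000 → base ₹12,000
  ₹12,000 × 11% = ₹1,320

₹1,320 ≤ ₹4,185, so no add-on is due.

₹0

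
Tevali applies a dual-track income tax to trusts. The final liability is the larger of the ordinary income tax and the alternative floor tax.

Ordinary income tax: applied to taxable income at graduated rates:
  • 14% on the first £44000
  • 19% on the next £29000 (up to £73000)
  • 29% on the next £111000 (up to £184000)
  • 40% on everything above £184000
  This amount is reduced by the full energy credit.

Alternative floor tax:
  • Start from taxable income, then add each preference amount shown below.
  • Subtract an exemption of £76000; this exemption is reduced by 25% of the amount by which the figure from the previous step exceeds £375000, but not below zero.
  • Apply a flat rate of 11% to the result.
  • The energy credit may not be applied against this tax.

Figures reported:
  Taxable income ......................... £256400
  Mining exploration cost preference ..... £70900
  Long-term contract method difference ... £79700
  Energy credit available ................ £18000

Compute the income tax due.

£54820

Ordinary income tax:
  £44000 × 14% = £6160
  £29000 × 19% = £5510
  £111000 × 29% = £32190
  £72400 × 40% = £28960
  → £72820
  Less energy credit £18000 → £54820

Alternative floor tax:
  Adjusted income: £256400 + £70900 + £79700 = £407000
  Exemption: £76000 − 25% × (£407000 − £375000) = £76000 − £8000 = £68000
  Base: £407000 − £68000 = £339000
  £339000 × 11% = £37290

£54820 > £37290, so the ordinary income tax governs.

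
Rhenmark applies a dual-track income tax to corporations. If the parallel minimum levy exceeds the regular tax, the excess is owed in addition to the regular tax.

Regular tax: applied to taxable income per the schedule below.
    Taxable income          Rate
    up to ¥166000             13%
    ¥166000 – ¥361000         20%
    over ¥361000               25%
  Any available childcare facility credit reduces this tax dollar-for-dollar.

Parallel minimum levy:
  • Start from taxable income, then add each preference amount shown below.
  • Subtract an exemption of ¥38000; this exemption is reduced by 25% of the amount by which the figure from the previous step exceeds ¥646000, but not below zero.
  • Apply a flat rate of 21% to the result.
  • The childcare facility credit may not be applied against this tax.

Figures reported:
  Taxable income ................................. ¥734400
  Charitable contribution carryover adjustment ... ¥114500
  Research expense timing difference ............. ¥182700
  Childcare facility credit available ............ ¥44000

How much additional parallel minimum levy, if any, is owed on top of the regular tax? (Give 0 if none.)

¥106706

Parallel minimum levy:
  Adjusted income: ¥734400 + ¥114500 + ¥182700 = ¥1031600
  Exemption: 25% × (¥1031600 − ¥646000) = ¥96400 ≥ ¥38000, so the exemption is fully phased out
  Base: ¥1031600 − ¥0 = ¥1031600
  ¥1031600 × 21% = ¥216636

Regular tax:
  ¥166000 × 13% = ¥21580
  ¥195000 × 20% = ¥39000
  ¥373400 × 25% = ¥93350
  → ¥153930
  Less childcare facility credit ¥44000 → ¥109930

Excess of parallel minimum levy over regular tax: ¥216636 − ¥109930 = ¥106706.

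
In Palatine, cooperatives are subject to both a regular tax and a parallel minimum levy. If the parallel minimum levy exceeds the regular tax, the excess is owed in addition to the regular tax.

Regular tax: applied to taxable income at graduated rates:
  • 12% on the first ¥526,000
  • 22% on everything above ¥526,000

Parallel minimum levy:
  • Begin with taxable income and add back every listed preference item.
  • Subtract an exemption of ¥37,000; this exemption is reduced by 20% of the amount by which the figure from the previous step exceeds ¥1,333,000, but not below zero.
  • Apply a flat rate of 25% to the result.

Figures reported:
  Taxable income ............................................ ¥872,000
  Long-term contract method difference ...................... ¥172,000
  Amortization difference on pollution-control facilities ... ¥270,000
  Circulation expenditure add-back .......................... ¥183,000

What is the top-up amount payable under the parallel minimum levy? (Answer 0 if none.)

¥233,960

Regular tax:
  ¥526,000 × 12% = ¥63,120
  ¥346,000 × 22% = ¥76,120
  → ¥139,240

Parallel minimum levy:
  Adjusted income: ¥872,000 + ¥172,000 + ¥270,000 + ¥183,000 = ¥1,497,000
  Exemption: ¥37,000 − 20% × (¥1,497,000 − ¥1,333,000) = ¥37,000 − ¥32,800 = ¥4,200
  Base: ¥1,497,000 − ¥4,200 = ¥1,492,800
  ¥1,492,800 × 25% = ¥373,200

Excess of parallel minimum levy over regular tax: ¥373,200 − ¥139,240 = ¥233,960.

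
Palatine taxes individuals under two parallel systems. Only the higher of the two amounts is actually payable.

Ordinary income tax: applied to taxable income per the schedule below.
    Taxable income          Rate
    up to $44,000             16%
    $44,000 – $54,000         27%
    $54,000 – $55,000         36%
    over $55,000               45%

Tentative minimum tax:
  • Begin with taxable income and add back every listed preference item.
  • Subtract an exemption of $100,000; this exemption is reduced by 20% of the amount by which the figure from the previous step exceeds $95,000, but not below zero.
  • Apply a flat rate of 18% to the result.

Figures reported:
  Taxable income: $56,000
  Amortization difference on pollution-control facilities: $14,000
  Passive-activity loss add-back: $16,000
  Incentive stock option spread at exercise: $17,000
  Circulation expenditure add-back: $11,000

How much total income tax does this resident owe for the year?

$10,550

Ordinary income tax:
  $44,000 × 16% = $7,040
  $10,000 × 27% = $2,700
  $1,000 × 36% = $360
  $1,000 × 45% = $450
  → $10,550

Tentative minimum tax:
  Adjusted income: $56,000 + $14,000 + $16,000 + $17,000 + $11,000 = $114,000
  Exemption: $100,000 − 20% × ($114,000 − $95,000) = $100,000 − $3,800 = $96,200
  Base: $114,000 − $96,200 = $17,800
  $17,800 × 18% = $3,204

$10,550 > $3,204, so the ordinary income tax governs.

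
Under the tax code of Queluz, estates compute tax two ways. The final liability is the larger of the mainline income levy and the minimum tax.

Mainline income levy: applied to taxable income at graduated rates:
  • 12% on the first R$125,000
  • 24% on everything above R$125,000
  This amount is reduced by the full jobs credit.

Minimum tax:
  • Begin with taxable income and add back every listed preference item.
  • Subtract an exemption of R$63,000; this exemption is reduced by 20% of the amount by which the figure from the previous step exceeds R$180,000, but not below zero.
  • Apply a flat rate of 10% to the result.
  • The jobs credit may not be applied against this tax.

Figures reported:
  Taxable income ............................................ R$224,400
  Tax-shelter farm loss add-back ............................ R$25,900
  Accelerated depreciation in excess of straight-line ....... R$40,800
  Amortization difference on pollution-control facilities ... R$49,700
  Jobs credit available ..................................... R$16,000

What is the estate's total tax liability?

Minimum tax:
  Adjusted income: R$224,400 + R$25,900 + R$40,800 + R$49,700 = R$340,800
  Exemption: R$63,000 − 20% × (R$340,800 − R$180,000) = R$63,000 − R$32,160 = R$30,840
  Base: R$340,800 − R$30,840 = R$309,960
  R$309,960 × 10% = R$30,996

Mainline income levy:
  R$125,000 × 12% = R$15,000
  R$99,400 × 24% = R$23,856
  → R$38,856
  Less jobs credit R$16,000 → R$22,856

R$30,996 > R$22,856, so the minimum tax is the binding amount.

R$30,996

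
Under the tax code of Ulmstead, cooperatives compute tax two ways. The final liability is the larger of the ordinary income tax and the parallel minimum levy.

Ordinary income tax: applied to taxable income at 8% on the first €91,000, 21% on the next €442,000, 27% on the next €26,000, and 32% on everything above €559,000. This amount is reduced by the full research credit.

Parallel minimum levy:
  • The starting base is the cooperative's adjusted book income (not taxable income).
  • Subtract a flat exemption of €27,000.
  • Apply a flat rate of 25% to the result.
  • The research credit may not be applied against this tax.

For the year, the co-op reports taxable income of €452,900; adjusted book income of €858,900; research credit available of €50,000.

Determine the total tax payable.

Ordinary income tax:
  €91,000 × 8% = €7,280
  €361,900 × 21% = €75,999
  → €83,279
  Less research credit €50,000 → €33,279

Parallel minimum levy:
  Base (adjusted book income): €858,900
  Less exemption €27,000 → base €831,900
  €831,900 × 25% = €207,975

€207,975 > €33,279, so the parallel minimum levy is the binding amount.

€207,975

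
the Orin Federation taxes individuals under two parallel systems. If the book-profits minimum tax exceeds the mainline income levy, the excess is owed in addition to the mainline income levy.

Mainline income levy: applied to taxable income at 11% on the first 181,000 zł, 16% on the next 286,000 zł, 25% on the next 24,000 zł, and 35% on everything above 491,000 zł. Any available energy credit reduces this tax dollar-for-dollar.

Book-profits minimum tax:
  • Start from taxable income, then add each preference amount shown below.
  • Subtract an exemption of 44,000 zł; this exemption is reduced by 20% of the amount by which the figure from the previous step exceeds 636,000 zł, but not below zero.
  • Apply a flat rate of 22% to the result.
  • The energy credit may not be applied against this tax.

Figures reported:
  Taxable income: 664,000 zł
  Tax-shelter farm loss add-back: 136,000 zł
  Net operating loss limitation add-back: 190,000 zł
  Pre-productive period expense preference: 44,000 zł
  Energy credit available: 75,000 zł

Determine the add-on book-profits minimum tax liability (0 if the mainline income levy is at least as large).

170,260 zł

Book-profits minimum tax:
  Adjusted income: 664,000 zł + 136,000 zł + 190,000 zł + 44,000 zł = 1,034,000 zł
  Exemption: 20% × (1,034,000 zł − 636,000 zł) = 79,600 zł ≥ 44,000 zł, so the exemption is fully phased out
  Base: 1,034,000 zł − 0 zł = 1,034,000 zł
  1,034,000 zł × 22% = 227,480 zł

Mainline income levy:
  181,000 zł × 11% = 19,910 zł
  286,000 zł × 16% = 45,760 zł
  24,000 zł × 25% = 6,000 zł
  173,000 zł × 35% = 60,550 zł
  → 132,220 zł
  Less energy credit 75,000 zł → 57,220 zł

Excess of book-profits minimum tax over mainline income levy: 227,480 zł − 57,220 zł = 170,260 zł.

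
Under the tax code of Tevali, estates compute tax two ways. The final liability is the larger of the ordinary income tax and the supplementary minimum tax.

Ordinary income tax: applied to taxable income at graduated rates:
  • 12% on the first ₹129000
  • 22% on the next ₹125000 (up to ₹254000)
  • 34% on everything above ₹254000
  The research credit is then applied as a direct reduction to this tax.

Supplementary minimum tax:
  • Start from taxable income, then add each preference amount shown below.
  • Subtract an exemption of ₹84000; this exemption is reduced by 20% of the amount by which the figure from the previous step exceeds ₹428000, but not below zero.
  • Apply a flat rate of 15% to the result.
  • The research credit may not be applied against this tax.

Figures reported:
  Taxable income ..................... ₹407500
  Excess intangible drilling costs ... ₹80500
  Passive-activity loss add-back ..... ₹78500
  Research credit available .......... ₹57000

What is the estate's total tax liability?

₹76530

Supplementary minimum tax:
  Adjusted income: ₹407500 + ₹80500 + ₹78500 = ₹566500
  Exemption: ₹84000 − 20% × (₹566500 − ₹428000) = ₹84000 − ₹27700 = ₹56300
  Base: ₹566500 − ₹56300 = ₹510200
  ₹510200 × 15% = ₹76530

Ordinary income tax:
  ₹129000 × 12% = ₹15480
  ₹125000 × 22% = ₹27500
  ₹153500 × 34% = ₹52190
  → ₹95170
  Less research credit ₹57000 → ₹38170

₹76530 > ₹38170, so the supplementary minimum tax is the binding amount.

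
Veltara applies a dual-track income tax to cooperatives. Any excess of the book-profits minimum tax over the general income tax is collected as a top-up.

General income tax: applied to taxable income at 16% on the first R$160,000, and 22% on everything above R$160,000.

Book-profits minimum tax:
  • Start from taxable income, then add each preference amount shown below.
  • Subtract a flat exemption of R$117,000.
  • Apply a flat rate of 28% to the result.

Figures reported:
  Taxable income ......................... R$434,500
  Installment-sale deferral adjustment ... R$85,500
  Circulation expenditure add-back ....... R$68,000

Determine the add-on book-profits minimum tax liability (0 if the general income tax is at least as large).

General income tax:
  R$160,000 × 16% = R$25,600
  R$274,500 × 22% = R$60,390
  → R$85,990

Book-profits minimum tax:
  Adjusted income: R$434,500 + R$85,500 + R$68,000 = R$588,000
  Less exemption R$117,000 → base R$471,000
  R$471,000 × 28% = R$131,880

Excess of book-profits minimum tax over general income tax: R$131,880 − R$85,990 = R$45,890.

R$45,890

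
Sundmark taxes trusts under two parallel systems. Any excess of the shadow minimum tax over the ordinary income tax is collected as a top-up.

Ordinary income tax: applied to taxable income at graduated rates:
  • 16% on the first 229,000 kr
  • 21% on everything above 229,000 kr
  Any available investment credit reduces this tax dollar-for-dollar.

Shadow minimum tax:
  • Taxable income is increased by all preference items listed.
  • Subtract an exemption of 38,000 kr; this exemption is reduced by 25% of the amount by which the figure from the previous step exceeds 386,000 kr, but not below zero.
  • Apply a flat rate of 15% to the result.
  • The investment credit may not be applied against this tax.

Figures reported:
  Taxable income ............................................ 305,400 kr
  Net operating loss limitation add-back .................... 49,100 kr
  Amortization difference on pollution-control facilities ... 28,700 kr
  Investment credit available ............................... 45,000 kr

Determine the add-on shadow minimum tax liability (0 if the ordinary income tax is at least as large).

Ordinary income tax:
  229,000 kr × 16% = 36,640 kr
  76,400 kr × 21% = 16,044 kr
  → 52,684 kr
  Less investment credit 45,000 kr → 7,684 kr

Shadow minimum tax:
  Adjusted income: 305,400 kr + 49,100 kr + 28,700 kr = 383,200 kr
  Exemption: 383,200 kr ≤ 386,000 kr, so full 38,000 kr applies
  Base: 383,200 kr − 38,000 kr = 345,200 kr
  345,200 kr × 15% = 51,780 kr

Excess of shadow minimum tax over ordinary income tax: 51,780 kr − 7,684 kr = 44,096 kr.

44,096 kr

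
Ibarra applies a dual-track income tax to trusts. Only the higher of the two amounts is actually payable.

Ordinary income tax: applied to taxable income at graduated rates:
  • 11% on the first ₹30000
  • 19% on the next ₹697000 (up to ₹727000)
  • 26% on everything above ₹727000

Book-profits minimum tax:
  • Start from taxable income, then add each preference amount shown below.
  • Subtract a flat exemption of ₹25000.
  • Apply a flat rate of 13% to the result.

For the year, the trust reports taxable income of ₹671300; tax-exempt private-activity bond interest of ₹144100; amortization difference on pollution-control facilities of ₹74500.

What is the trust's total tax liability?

₹125147

Book-profits minimum tax:
  Adjusted income: ₹671300 + ₹144100 + ₹74500 = ₹889900
  Less exemption ₹25000 → base ₹864900
  ₹864900 × 13% = ₹112437

Ordinary income tax:
  ₹30000 × 11% = ₹3300
  ₹641300 × 19% = ₹121847
  → ₹125147

₹125147 > ₹112437, so the ordinary income tax governs.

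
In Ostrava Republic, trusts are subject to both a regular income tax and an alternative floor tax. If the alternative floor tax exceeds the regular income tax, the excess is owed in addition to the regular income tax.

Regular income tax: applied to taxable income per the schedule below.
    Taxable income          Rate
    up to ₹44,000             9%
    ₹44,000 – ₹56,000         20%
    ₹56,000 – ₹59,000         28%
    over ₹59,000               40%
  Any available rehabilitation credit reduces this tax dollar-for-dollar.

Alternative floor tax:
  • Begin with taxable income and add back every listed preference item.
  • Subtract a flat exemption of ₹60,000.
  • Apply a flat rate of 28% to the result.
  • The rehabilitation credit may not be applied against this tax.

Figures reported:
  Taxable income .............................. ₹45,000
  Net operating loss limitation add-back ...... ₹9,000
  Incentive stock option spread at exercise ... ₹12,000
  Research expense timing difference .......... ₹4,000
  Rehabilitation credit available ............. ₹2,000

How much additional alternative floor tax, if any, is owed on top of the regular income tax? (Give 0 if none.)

Regular income tax:
  ₹44,000 × 9% = ₹3,960
  ₹1,000 × 20% = ₹200
  → ₹4,160
  Less rehabilitation credit ₹2,000 → ₹2,160

Alternative floor tax:
  Adjusted income: ₹45,000 + ₹9,000 + ₹12,000 + ₹4,000 = ₹70,000
  Less exemption ₹60,000 → base ₹10,000
  ₹10,000 × 28% = ₹2,800

Excess of alternative floor tax over regular income tax: ₹2,800 − ₹2,160 = ₹640.

₹640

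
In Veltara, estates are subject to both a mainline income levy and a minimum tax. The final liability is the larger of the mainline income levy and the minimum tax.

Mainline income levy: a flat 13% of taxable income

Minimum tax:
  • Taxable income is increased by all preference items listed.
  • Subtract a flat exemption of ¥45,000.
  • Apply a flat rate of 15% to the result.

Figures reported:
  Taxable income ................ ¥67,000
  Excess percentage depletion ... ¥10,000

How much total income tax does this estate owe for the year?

¥8,710

Mainline income levy:
  ¥67,000 × 13% = ¥8,710

Minimum tax:
  Adjusted income: ¥67,000 + ¥10,000 = ¥77,000
  Less exemption ¥45,000 → base ¥32,000
  ¥32,000 × 15% = ¥4,800

¥8,710 > ¥4,800, so the mainline income levy governs.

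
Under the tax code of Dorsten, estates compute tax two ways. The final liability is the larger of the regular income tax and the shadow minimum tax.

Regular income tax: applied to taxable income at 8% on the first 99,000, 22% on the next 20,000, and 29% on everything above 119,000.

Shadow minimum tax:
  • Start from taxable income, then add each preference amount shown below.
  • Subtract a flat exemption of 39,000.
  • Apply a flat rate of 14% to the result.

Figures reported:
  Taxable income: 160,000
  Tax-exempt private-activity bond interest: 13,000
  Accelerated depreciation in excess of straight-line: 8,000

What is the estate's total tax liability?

24,210

Shadow minimum tax:
  Adjusted income: 160,000 + 13,000 + 8,000 = 181,000
  Less exemption 39,000 → base 142,000
  142,000 × 14% = 19,880

Regular income tax:
  99,000 × 8% = 7,920
  20,000 × 22% = 4,400
  41,000 × 29% = 11,890
  → 24,210

24,210 > 19,880, so the regular income tax governs.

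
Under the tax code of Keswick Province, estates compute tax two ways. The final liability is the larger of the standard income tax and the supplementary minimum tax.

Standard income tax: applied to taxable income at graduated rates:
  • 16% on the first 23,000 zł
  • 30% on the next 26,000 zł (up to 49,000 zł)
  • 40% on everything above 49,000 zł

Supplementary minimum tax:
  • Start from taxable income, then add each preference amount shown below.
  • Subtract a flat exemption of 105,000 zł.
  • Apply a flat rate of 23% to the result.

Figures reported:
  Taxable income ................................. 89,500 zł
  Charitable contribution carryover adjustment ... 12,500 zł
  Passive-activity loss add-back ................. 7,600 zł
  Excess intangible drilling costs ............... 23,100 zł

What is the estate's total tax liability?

27,680 zł

Supplementary minimum tax:
  Adjusted income: 89,500 zł + 12,500 zł + 7,600 zł + 23,100 zł = 132,700 zł
  Less exemption 105,000 zł → base 27,700 zł
  27,700 zł × 23% = 6,371 zł

Standard income tax:
  23,000 zł × 16% = 3,680 zł
  26,000 zł × 30% = 7,800 zł
  40,500 zł × 40% = 16,200 zł
  → 27,680 zł

27,680 zł > 6,371 zł, so the standard income tax governs.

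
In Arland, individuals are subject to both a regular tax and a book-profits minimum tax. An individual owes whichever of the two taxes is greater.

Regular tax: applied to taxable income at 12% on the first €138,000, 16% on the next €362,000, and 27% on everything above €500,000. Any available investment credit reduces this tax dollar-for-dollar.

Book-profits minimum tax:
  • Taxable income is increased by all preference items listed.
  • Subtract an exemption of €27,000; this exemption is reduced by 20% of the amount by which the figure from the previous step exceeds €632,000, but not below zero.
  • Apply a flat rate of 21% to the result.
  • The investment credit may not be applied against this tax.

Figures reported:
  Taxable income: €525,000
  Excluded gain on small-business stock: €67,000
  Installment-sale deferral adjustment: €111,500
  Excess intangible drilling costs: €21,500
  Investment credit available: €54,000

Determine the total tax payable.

Book-profits minimum tax:
  Adjusted income: €525,000 + €67,000 + €111,500 + €21,500 = €725,000
  Exemption: €27,000 − 20% × (€725,000 − €632,000) = €27,000 − €18,600 = €8,400
  Base: €725,000 − €8,400 = €716,600
  €716,600 × 21% = €150,486

Regular tax:
  €138,000 × 12% = €16,560
  €362,000 × 16% = €57,920
  €25,000 × 27% = €6,750
  → €81,230
  Less investment credit €54,000 → €27,230

€150,486 > €27,230, so the book-profits minimum tax is the binding amount.

€150,486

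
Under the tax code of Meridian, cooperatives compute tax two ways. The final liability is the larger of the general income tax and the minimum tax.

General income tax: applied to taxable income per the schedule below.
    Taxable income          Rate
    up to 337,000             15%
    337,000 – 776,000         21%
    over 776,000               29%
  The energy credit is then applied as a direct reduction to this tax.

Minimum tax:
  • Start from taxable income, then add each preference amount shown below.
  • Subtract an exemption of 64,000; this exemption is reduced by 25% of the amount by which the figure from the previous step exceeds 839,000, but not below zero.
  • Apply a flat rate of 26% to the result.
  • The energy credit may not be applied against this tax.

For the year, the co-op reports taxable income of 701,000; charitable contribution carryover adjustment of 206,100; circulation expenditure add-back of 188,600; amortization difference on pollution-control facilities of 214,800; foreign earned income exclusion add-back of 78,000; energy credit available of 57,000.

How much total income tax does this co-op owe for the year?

Minimum tax:
  Adjusted income: 701,000 + 206,100 + 188,600 + 214,800 + 78,000 = 1,388,500
  Exemption: 25% × (1,388,500 − 839,000) = 137,375 ≥ 64,000, so the exemption is fully phased out
  Base: 1,388,500 − 0 = 1,388,500
  1,388,500 × 26% = 361,010

General income tax:
  337,000 × 15% = 50,550
  364,000 × 21% = 76,440
  → 126,990
  Less energy credit 57,000 → 69,990

361,010 > 69,990, so the minimum tax is the binding amount.

361,010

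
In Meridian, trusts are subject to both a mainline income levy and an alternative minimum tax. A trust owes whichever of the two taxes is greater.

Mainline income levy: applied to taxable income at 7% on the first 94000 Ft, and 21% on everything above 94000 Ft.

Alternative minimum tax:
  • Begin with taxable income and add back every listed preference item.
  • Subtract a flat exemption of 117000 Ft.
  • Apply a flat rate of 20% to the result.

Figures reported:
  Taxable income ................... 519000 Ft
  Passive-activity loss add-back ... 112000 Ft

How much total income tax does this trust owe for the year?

102800 Ft

Alternative minimum tax:
  Adjusted income: 519000 Ft + 112000 Ft = 631000 Ft
  Less exemption 117000 Ft → base 514000 Ft
  514000 Ft × 20% = 102800 Ft

Mainline income levy:
  94000 Ft × 7% = 6580 Ft
  425000 Ft × 21% = 89250 Ft
  → 95830 Ft

102800 Ft > 95830 Ft, so the alternative minimum tax is the binding amount.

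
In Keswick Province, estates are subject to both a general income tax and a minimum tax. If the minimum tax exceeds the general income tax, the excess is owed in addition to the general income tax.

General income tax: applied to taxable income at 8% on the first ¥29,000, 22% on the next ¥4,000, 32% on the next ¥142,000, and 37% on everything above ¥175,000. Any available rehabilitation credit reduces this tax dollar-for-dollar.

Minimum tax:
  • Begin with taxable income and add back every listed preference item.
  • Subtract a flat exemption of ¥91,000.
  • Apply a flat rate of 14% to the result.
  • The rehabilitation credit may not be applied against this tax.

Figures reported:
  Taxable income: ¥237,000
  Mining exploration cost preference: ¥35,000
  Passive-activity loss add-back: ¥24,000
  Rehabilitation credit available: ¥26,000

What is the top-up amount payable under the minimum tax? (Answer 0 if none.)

¥0

Minimum tax:
  Adjusted income: ¥237,000 + ¥35,000 + ¥24,000 = ¥296,000
  Less exemption ¥91,000 → base ¥205,000
  ¥205,000 × 14% = ¥28,700

General income tax:
  ¥29,000 × 8% = ¥2,320
  ¥4,000 × 22% = ¥880
  ¥142,000 × 32% = ¥45,440
  ¥62,000 × 37% = ¥22,940
  → ¥71,580
  Less rehabilitation credit ¥26,000 → ¥45,580

¥28,700 ≤ ¥45,580, so no add-on is due.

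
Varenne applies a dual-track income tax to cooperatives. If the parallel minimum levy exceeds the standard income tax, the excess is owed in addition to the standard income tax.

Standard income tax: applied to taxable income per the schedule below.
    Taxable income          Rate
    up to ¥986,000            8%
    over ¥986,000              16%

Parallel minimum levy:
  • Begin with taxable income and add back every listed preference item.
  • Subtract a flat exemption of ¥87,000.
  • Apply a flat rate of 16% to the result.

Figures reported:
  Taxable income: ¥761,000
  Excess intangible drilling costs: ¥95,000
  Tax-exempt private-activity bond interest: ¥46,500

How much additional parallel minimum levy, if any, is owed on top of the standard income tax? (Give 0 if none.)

Standard income tax:
  ¥761,000 × 8% = ¥60,880

Parallel minimum levy:
  Adjusted income: ¥761,000 + ¥95,000 + ¥46,500 = ¥902,500
  Less exemption ¥87,000 → base ¥815,500
  ¥815,500 × 16% = ¥130,480

Excess of parallel minimum levy over standard income tax: ¥130,480 − ¥60,880 = ¥69,600.

¥69,600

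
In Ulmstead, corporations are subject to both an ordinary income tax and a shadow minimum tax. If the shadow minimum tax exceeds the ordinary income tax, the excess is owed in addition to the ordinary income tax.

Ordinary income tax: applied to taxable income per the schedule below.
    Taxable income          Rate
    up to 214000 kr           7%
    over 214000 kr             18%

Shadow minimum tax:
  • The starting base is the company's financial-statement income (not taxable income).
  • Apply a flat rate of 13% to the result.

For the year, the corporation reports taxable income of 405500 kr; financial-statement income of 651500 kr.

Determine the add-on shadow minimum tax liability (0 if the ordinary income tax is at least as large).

Shadow minimum tax:
  Base (financial-statement income): 651500 kr
  651500 kr × 13% = 84695 kr

Ordinary income tax:
  214000 kr × 7% = 14980 kr
  191500 kr × 18% = 34470 kr
  → 49450 kr

Excess of shadow minimum tax over ordinary income tax: 84695 kr − 49450 kr = 35245 kr.

35245 kr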